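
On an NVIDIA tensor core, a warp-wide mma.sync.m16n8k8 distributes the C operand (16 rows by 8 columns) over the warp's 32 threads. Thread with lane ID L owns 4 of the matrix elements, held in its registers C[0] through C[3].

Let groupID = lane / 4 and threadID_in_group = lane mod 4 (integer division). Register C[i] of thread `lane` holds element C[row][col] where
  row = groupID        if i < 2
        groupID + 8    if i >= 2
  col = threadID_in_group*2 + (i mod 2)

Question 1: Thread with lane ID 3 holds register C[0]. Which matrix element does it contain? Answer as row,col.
0,6

L=3->g=3>>2=0, t=3&3=3
[0]->row 0+0=0  col 3·2+0=6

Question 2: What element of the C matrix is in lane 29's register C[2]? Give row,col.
15,2

29: G=7,T=1
[2] (7+8,1*2+0) = (15,2)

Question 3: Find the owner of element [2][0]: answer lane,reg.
r=2→G=2,rhi=0  c=0→T=0,p=0
L=2*4+0=8  i=0*2+0=0

8,0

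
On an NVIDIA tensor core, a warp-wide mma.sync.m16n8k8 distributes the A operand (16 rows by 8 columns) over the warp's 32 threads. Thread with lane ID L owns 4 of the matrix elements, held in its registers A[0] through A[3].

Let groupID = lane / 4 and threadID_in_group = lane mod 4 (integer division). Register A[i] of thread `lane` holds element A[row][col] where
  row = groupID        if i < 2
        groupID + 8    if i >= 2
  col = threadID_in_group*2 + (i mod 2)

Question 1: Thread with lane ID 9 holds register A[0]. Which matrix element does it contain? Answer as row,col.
lane 9: gid=2 (9/4), tid=1 (9%4)
i=0: r=2+0=2, c=1*2+0=2

2,2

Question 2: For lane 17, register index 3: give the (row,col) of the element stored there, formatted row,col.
lane 17: gr=4 (17/4), th=1 (17%4)
i=3: r=4+8=12, c=1*2+1=3

12,3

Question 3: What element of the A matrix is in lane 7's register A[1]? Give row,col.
1,7

lane 7: g=1 (7/4), t=3 (7%4)
i=1: r=1+0=1, c=3*2+1=7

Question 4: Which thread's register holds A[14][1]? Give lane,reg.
r: 14->gid=6,r8=1  c: 1->tid=0,i&1=1
L=6*4+0=24  i=1*2+1=3

24,3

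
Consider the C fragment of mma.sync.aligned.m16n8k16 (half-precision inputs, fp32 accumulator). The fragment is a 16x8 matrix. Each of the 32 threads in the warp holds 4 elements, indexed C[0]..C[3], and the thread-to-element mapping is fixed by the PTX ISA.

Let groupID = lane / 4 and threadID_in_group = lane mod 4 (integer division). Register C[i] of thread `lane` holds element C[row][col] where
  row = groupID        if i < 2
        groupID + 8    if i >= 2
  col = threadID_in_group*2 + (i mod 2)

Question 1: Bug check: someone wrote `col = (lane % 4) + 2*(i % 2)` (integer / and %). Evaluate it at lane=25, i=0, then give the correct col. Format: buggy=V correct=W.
buggy=1 correct=2

`(lane % 4) + 2*(i % 2)`[25,0]->1
25: gid=6,tid=1
[0] (6+0,1*2+0) = (6,2)
col: 1 vs 2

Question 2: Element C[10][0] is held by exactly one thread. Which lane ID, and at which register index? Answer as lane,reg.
r:10=>grp=2,rB=1  c:0=>tig=0,lo=0
L=2*4+0=8  i=1*2+0=2

8,2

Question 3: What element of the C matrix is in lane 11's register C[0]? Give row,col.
2,6

11: g=2,t=3
[0] (2+0,3*2+0) = (2,6)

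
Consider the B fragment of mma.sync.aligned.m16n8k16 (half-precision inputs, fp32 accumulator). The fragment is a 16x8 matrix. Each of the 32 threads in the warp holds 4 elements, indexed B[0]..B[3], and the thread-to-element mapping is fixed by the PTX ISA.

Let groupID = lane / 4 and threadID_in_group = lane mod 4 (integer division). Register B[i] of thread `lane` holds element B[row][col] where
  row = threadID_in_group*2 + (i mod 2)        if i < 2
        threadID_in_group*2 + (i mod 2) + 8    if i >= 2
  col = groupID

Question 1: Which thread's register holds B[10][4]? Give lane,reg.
17,2

c=4->g=4  r=10->rb=1,t=1,b0=0
L=4*4+1=17  i=1*2+0=2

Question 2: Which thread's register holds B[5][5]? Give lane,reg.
22,1

c:5=>grp=5  r:5=>rB=0,tig=2,lo=1
L=5*4+2=22  i=0*2+1=1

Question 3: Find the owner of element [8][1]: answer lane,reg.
4,2

c: 1->gid=1  r: 8->r8=1,tid=0,i&1=0
L=1*4+0=4  i=1*2+0=2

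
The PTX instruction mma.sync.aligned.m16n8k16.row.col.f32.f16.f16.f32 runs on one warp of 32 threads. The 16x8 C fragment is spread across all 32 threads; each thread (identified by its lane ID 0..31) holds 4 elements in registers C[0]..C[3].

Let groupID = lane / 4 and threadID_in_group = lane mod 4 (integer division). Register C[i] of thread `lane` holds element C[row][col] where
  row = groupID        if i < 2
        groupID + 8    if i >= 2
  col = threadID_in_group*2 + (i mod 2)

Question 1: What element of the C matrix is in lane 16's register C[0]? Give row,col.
16: gr=4,th=0
[0] (4+0,0*2+0) = (4,0)

4,0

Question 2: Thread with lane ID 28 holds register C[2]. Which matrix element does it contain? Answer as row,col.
15,0

lane 28: gid=7 (28/4), tid=0 (28%4)
i=2: r=7+8=15, c=0*2+0=0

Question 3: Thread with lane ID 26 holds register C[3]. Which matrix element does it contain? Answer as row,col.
14,5

L=26⇒gr=26>>2=6, th=26&3=2
[3]⇒row 6+8=14  col 2·2+1=5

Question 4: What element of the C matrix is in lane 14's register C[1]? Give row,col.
3,5

lane 14: G=3 (14/4), T=2 (14%4)
i=1: r=3+0=3, c=2*2+1=5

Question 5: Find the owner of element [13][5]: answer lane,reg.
r: 13->gid=5,r8=1  c: 5->tid=2,i&1=1
L=5*4+2=22  i=1*2+1=3

22,3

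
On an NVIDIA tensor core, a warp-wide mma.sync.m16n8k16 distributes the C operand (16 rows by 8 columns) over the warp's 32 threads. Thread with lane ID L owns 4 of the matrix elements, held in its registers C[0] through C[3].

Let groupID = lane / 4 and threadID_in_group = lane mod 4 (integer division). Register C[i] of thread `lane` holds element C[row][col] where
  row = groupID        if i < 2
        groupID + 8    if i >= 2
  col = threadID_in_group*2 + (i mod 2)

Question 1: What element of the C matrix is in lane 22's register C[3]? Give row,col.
13,5

22: grp=5,tig=2
[3] (5+8,2*2+1) = (13,5)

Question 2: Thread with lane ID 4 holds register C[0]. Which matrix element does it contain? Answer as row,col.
L=4->gid=4>>2=1, tid=4&3=0
[0]->row 1+0=1  col 0·2+0=0

1,0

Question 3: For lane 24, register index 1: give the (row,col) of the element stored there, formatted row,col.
6,1

24: gid=6,tid=0
[1] (6+0,0*2+1) = (6,1)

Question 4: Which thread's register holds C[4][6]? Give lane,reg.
19,0

r: 4->gid=4,r8=0  c: 6->tid=3,i&1=0
L=4*4+3=19  i=0*2+0=0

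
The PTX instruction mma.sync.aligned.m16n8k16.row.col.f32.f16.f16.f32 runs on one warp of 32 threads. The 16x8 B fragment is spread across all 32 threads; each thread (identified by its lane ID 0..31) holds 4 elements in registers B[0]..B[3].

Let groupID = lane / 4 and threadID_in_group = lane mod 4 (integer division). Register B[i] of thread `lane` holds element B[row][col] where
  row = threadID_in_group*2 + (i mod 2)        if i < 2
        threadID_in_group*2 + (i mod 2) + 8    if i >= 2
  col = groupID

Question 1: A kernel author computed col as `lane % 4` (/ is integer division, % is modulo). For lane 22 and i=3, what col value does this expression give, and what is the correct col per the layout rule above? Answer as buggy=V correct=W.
buggy=2 correct=5

`lane % 4`[22,3]=>2
22: grp=5,tig=2
[3] (2*2+1+8,5) = (13,5)
col: 2 vs 5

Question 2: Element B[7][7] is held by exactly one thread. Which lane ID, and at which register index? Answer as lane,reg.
c: 7->gid=7  r: 7->r8=0,tid=3,i&1=1
L=7*4+3=31  i=0*2+1=1

31,1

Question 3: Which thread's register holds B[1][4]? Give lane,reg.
c=4⇒gr=4  r=1⇒Rb=0,th=0,odd=1
L=4*4+0=16  i=0*2+1=1

16,1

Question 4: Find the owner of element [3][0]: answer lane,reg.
c=0→G=0  r=3→rhi=0,T=1,p=1
L=0*4+1=1  i=0*2+1=1

1,1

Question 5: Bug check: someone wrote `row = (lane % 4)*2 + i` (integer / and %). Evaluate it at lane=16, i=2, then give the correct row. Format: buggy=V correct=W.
buggy=2 correct=8

`(lane % 4)*2 + i`[16,2]⇒2
L=16⇒gr=16>>2=4, th=16&3=0
[2]⇒row 0·2+0+8=8  col gr=4
row: 2 vs 8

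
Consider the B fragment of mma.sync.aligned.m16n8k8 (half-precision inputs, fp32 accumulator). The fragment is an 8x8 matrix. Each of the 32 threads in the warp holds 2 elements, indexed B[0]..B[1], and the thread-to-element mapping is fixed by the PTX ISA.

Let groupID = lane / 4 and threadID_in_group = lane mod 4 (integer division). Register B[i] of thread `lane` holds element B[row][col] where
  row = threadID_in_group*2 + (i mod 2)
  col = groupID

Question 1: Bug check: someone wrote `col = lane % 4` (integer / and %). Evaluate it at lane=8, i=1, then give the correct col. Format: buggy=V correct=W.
`lane % 4`[8,1]->0
8: g=2,t=0
[1] (0*2+1,2) = (1,2)
col: 0 vs 2

buggy=0 correct=2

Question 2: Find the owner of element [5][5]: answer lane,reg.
c:5=>grp=5  r:5=>tig=2,lo=1
L=5*4+2=22  i=1=1

22,1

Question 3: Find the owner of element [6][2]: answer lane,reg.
11,0

c=2->g=2  r=6->t=3,b0=0
L=2*4+3=11  i=0=0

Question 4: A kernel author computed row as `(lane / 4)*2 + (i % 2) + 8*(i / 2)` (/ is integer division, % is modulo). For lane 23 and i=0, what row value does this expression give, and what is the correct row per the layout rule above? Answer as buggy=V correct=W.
buggy=10 correct=6

`(lane / 4)*2 + (i % 2) + 8*(i / 2)`[23,0]->10
L=23->gid=23>>2=5, tid=23&3=3
[0]->row 3·2+0=6  col gid=5
row: 10 vs 6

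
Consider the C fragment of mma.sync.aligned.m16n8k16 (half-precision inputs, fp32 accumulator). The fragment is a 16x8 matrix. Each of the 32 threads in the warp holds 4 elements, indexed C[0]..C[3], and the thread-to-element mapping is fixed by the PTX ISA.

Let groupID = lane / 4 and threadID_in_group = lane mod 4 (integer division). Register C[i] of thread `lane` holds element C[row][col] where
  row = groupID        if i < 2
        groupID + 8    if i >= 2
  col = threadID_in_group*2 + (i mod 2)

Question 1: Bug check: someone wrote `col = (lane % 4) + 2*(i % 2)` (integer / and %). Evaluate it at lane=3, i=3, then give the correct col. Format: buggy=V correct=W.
`(lane % 4) + 2*(i % 2)`[3,3]⇒5
lane 3⇒3/4=0, 3 mod 4=3
i=3  r:0+8⇒8  c:2·3+1⇒7
col: 5 vs 7

buggy=5 correct=7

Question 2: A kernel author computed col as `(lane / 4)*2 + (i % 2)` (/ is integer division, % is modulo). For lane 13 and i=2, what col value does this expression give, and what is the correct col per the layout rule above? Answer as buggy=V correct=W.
`(lane / 4)*2 + (i % 2)`[13,2]⇒6
13: gr=3,th=1
[2] (3+8,1*2+0) = (11,2)
col: 6 vs 2

buggy=6 correct=2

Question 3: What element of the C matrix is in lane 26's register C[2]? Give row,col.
L=26=>grp=26>>2=6, tig=26&3=2
[2]=>row 6+8=14  col 2·2+0=4

14,4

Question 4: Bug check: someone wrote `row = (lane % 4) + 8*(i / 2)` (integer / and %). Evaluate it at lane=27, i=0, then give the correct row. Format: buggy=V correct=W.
buggy=3 correct=6

`(lane % 4) + 8*(i / 2)`[27,0]⇒3
lane 27⇒27/4=6, 27 mod 4=3
i=0  r:6+0⇒6  c:2·3+0⇒6
row: 3 vs 6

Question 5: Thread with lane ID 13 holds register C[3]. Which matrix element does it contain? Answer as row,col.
11,3

13: gid=3,tid=1
[3] (3+8,1*2+1) = (11,3)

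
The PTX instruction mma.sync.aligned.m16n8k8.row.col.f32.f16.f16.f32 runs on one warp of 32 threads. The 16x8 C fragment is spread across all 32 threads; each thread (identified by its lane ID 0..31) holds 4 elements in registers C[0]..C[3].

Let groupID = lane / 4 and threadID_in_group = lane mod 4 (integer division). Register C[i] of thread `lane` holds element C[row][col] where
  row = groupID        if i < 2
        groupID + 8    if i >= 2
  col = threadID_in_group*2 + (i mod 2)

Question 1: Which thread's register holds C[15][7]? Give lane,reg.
31,3

r:15=>grp=7,rB=1  c:7=>tig=3,lo=1
L=7*4+3=31  i=1*2+1=3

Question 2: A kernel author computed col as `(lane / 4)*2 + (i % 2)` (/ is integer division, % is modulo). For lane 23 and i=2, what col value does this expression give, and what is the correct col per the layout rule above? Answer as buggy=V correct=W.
`(lane / 4)*2 + (i % 2)`[23,2]→10
lane 23: G=5 (23/4), T=3 (23%4)
i=2: r=5+8=13, c=3*2+0=6
col: 10 vs 6

buggy=10 correct=6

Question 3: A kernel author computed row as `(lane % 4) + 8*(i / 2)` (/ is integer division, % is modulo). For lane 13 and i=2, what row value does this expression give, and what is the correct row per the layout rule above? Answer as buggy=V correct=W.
`(lane % 4) + 8*(i / 2)`[13,2]->9
lane 13: g=3 (13/4), t=1 (13%4)
i=2: r=3+8=11, c=1*2+0=2
row: 9 vs 11

buggy=9 correct=11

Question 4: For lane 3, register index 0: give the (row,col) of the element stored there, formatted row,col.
0,6

lane 3: gr=0 (3/4), th=3 (3%4)
i=0: r=0+0=0, c=3*2+0=6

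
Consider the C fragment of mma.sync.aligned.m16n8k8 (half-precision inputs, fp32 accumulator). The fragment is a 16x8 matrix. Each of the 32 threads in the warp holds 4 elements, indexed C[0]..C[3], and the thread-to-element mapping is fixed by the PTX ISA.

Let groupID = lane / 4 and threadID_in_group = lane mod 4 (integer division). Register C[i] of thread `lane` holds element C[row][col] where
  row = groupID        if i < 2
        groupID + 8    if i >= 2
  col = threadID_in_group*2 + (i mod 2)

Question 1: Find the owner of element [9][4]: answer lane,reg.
r=9->g=1,rb=1  c=4->t=2,b0=0
L=1*4+2=6  i=1*2+0=2

6,2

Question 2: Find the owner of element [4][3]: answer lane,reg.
17,1

r=4→G=4,rhi=0  c=3→T=1,p=1
L=4*4+1=17  i=0*2+1=1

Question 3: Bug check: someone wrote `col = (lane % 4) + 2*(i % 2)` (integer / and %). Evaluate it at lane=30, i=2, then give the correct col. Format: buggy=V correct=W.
buggy=2 correct=4

`(lane % 4) + 2*(i % 2)`[30,2]=>2
L=30=>grp=30>>2=7, tig=30&3=2
[2]=>row 7+8=15  col 2·2+0=4
col: 2 vs 4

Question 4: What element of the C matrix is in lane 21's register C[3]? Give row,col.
lane 21: G=5 (21/4), T=1 (21%4)
i=3: r=5+8=13, c=1*2+1=3

13,3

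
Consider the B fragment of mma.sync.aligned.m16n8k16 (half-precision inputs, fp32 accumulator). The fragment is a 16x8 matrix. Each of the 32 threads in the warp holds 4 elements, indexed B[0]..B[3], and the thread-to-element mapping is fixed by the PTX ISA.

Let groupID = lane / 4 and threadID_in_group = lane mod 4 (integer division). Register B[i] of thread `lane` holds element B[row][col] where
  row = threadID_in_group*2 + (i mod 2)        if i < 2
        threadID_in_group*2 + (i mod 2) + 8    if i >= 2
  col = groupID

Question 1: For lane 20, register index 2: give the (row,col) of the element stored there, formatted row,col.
8,5

lane 20: gid=5 (20/4), tid=0 (20%4)
i=2: r=0*2+0+8=8, c=gid=5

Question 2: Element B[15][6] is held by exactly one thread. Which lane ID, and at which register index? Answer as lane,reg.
27,3

c=6->g=6  r=15->rb=1,t=3,b0=1
L=6*4+3=27  i=1*2+1=3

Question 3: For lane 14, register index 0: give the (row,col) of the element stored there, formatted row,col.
4,3

14: G=3,T=2
[0] (2*2+0+0,3) = (4,3)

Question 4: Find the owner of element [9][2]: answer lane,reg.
8,3

c: 2->gid=2  r: 9->r8=1,tid=0,i&1=1
L=2*4+0=8  i=1*2+1=3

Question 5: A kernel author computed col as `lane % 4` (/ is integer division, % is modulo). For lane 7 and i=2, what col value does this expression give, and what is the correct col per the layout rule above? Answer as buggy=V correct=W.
`lane % 4`[7,2]→3
lane 7: G=1 (7/4), T=3 (7%4)
i=2: r=3*2+0+8=14, c=G=1
col: 3 vs 1

buggy=3 correct=1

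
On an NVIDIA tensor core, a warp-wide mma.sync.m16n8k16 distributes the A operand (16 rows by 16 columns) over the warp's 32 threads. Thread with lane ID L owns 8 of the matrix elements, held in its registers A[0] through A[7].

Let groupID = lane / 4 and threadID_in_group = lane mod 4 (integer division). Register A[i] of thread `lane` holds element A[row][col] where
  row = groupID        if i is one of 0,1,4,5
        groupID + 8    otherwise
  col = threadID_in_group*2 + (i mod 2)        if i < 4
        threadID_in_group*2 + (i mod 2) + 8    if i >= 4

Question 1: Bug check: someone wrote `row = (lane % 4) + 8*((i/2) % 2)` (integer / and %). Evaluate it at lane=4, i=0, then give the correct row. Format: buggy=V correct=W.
`(lane % 4) + 8*((i/2) % 2)`[4,0]→0
L=4→G=4>>2=1, T=4&3=0
[0]→row 1+0=1  col 0·2+0+0=0
row: 0 vs 1

buggy=0 correct=1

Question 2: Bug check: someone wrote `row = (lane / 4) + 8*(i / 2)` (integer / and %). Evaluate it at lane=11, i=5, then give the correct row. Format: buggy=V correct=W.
`(lane / 4) + 8*(i / 2)`[11,5]->18
11: gid=2,tid=3
[5] (2+0,3*2+1+8) = (2,15)
row: 18 vs 2

buggy=18 correct=2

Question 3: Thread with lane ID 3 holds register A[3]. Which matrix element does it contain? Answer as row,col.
8,7

L=3→G=3>>2=0, T=3&3=3
[3]→row 0+8=8  col 3·2+1+0=7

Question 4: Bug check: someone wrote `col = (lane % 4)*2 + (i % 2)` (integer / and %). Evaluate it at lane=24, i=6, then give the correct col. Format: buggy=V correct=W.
buggy=0 correct=8

`(lane % 4)*2 + (i % 2)`[24,6]=>0
lane 24=>24/4=6, 24 mod 4=0
i=6  r:6+8=>14  c:2·0+0+8=>8
col: 0 vs 8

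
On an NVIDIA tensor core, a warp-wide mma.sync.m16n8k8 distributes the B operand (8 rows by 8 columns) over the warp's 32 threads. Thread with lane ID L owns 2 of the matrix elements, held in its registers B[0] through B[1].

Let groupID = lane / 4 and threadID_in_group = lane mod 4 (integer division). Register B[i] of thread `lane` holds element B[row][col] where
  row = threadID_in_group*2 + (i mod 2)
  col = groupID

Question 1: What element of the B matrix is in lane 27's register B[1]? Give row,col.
lane 27->27/4=6, 27 mod 4=3
i=1  r:2·3+1->7  c:6

7,6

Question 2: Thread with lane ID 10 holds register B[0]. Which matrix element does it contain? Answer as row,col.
4,2

lane 10→10/4=2, 10 mod 4=2
i=0  r:2·2+0→4  c:2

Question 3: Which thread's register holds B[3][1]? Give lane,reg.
c=1→G=1  r=3→T=1,p=1
L=1*4+1=5  i=1=1

5,1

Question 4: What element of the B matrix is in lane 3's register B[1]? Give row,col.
7,0

lane 3⇒3/4=0, 3 mod 4=3
i=1  r:2·3+1⇒7  c:0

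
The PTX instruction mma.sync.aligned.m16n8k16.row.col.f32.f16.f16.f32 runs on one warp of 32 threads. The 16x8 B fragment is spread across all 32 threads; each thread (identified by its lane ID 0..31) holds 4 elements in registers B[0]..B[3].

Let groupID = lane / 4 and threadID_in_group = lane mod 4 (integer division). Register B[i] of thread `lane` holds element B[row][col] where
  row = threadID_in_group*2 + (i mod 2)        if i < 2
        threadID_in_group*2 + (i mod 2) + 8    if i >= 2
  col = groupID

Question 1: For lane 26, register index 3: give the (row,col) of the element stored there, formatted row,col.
26: gr=6,th=2
[3] (2*2+1+8,6) = (13,6)

13,6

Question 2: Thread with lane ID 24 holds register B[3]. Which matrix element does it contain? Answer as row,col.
9,6

L=24⇒gr=24>>2=6, th=24&3=0
[3]⇒row 0·2+1+8=9  col gr=6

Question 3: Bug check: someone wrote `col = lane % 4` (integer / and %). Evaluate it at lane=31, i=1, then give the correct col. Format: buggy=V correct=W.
buggy=3 correct=7

`lane % 4`[31,1]⇒3
L=31⇒gr=31>>2=7, th=31&3=3
[1]⇒row 3·2+1+0=7  col gr=7
col: 3 vs 7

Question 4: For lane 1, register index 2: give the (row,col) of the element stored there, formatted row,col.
10,0

lane 1→1/4=0, 1 mod 4=1
i=2  r:2·1+0+8→10  c:0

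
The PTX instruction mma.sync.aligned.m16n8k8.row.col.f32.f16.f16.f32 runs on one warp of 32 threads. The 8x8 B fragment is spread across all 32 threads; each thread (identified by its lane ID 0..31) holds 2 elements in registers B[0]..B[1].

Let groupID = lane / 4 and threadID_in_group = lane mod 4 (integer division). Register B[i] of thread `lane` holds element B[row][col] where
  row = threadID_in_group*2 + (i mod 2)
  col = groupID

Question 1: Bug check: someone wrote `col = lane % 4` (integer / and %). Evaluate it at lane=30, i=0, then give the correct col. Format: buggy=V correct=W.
`lane % 4`[30,0]⇒2
30: gr=7,th=2
[0] (2*2+0,7) = (4,7)
col: 2 vs 7

buggy=2 correct=7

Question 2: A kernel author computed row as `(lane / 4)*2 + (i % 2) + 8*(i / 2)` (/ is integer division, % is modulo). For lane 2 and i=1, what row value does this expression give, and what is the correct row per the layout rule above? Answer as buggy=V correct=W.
`(lane / 4)*2 + (i % 2) + 8*(i / 2)`[2,1]=>1
lane 2: grp=0 (2/4), tig=2 (2%4)
i=1: r=2*2+1=5, c=grp=0
row: 1 vs 5

buggy=1 correct=5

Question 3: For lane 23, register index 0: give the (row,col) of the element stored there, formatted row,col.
lane 23: gid=5 (23/4), tid=3 (23%4)
i=0: r=3*2+0=6, c=gid=5

6,5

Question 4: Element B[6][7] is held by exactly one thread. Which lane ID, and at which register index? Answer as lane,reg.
c=7⇒gr=7  r=6⇒th=3,odd=0
L=7*4+3=31  i=0=0

31,0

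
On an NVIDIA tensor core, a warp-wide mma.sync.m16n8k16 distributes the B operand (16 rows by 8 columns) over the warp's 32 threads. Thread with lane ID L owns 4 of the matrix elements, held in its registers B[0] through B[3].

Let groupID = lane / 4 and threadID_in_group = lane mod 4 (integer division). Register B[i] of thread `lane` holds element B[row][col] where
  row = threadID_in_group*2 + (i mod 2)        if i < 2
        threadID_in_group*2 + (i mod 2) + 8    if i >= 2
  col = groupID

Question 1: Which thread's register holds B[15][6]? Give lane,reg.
27,3

c=6->g=6  r=15->rb=1,t=3,b0=1
L=6*4+3=27  i=1*2+1=3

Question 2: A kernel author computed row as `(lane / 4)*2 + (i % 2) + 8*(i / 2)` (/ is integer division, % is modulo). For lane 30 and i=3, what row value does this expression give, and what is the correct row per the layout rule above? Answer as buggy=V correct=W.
buggy=23 correct=13

`(lane / 4)*2 + (i % 2) + 8*(i / 2)`[30,3]=>23
lane 30: grp=7 (30/4), tig=2 (30%4)
i=3: r=2*2+1+8=13, c=grp=7
row: 23 vs 13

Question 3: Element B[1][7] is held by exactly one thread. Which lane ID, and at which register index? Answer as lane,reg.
c=7→G=7  r=1→rhi=0,T=0,p=1
L=7*4+0=28  i=0*2+1=1

28,1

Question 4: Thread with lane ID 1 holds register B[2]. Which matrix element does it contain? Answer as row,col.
10,0

lane 1=>1/4=0, 1 mod 4=1
i=2  r:2·1+0+8=>10  c:0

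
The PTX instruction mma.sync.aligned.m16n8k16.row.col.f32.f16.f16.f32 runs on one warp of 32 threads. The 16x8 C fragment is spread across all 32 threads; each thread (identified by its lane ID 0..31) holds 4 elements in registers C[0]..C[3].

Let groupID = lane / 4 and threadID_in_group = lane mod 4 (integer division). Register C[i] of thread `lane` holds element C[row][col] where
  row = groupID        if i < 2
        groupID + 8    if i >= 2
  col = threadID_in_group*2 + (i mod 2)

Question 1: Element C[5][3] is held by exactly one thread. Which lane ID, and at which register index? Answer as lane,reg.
r=5⇒gr=5,Rb=0  c=3⇒th=1,odd=1
L=5*4+1=21  i=0*2+1=1

21,1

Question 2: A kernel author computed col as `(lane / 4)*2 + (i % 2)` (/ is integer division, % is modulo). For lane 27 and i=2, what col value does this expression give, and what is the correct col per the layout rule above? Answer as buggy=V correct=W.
`(lane / 4)*2 + (i % 2)`[27,2]⇒12
lane 27: gr=6 (27/4), th=3 (27%4)
i=2: r=6+8=14, c=3*2+0=6
col: 12 vs 6

buggy=12 correct=6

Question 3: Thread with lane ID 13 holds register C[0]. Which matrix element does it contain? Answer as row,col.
3,2

L=13->g=13>>2=3, t=13&3=1
[0]->row 3+0=3  col 1·2+0=2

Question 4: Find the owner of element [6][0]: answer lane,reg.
24,0

r:6=>grp=6,rB=0  c:0=>tig=0,lo=0
L=6*4+0=24  i=0*2+0=0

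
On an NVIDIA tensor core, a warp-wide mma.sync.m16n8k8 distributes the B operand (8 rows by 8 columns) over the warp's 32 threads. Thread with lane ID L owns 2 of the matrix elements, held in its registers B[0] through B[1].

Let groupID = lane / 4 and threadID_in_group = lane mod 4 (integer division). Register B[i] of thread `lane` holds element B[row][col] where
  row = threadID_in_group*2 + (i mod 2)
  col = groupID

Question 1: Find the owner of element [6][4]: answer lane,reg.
19,0

c:4=>grp=4  r:6=>tig=3,lo=0
L=4*4+3=19  i=0=0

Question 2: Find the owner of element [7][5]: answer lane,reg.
c: 5->gid=5  r: 7->tid=3,i&1=1
L=5*4+3=23  i=1=1

23,1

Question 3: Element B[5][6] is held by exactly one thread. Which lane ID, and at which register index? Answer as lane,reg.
c=6⇒gr=6  r=5⇒th=2,odd=1
L=6*4+2=26  i=1=1

26,1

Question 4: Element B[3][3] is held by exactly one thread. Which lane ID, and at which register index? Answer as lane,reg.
c=3→G=3  r=3→T=1,p=1
L=3*4+1=13  i=1=1

13,1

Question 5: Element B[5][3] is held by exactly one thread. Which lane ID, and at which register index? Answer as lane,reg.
c=3->g=3  r=5->t=2,b0=1
L=3*4+2=14  i=1=1

14,1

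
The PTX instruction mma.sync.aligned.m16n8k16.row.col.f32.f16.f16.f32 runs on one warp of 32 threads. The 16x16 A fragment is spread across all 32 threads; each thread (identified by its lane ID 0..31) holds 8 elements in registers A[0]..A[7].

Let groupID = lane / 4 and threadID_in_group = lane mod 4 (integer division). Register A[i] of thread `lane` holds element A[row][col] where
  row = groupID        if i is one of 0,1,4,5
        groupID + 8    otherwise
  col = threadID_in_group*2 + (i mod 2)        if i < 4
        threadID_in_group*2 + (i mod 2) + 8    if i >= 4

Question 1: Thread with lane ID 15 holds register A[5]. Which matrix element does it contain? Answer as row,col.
lane 15: G=3 (15/4), T=3 (15%4)
i=5: r=3+0=3, c=3*2+1+8=15

3,15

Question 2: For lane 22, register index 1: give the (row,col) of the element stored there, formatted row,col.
5,5

22: g=5,t=2
[1] (5+0,2*2+1+0) = (5,5)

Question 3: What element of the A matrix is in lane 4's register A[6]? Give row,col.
9,8

lane 4: G=1 (4/4), T=0 (4%4)
i=6: r=1+8=9, c=0*2+0+8=8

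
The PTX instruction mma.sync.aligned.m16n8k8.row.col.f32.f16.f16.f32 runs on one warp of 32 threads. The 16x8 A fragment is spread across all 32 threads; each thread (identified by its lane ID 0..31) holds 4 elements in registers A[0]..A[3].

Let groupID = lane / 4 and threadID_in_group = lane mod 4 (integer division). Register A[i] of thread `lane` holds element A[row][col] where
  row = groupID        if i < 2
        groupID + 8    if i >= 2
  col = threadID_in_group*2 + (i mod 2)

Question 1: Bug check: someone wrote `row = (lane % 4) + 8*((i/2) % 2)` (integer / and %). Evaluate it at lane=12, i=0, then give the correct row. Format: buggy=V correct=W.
`(lane % 4) + 8*((i/2) % 2)`[12,0]→0
L=12→G=12>>2=3, T=12&3=0
[0]→row 3+0=3  col 0·2+0=0
row: 0 vs 3

buggy=0 correct=3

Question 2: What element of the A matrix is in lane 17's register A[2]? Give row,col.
12,2

lane 17: g=4 (17/4), t=1 (17%4)
i=2: r=4+8=12, c=1*2+0=2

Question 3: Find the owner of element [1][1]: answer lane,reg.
r=1->g=1,rb=0  c=1->t=0,b0=1
L=1*4+0=4  i=0*2+1=1

4,1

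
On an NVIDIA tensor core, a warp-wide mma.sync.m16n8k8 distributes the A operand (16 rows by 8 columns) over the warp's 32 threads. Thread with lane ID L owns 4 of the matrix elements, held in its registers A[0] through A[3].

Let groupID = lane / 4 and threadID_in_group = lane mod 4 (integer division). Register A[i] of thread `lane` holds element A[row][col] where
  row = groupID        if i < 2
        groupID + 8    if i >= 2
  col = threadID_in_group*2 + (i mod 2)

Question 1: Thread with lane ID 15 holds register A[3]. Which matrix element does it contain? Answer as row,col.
11,7

15: gid=3,tid=3
[3] (3+8,3*2+1) = (11,7)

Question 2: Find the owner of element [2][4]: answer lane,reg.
10,0

r: 2->gid=2,r8=0  c: 4->tid=2,i&1=0
L=2*4+2=10  i=0*2+0=0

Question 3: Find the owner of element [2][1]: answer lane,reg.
r: 2->gid=2,r8=0  c: 1->tid=0,i&1=1
L=2*4+0=8  i=0*2+1=1

8,1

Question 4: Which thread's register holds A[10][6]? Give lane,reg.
r:10=>grp=2,rB=1  c:6=>tig=3,lo=0
L=2*4+3=11  i=1*2+0=2

11,2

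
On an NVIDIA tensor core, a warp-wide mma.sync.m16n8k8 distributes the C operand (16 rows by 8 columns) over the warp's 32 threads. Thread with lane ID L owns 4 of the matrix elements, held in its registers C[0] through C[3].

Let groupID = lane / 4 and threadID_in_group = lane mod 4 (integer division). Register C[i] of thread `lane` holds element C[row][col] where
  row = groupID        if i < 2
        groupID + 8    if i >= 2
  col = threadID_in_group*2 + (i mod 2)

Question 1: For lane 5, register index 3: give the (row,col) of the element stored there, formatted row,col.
lane 5: g=1 (5/4), t=1 (5%4)
i=3: r=1+8=9, c=1*2+1=3

9,3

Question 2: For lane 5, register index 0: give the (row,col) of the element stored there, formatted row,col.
lane 5=>5/4=1, 5 mod 4=1
i=0  r:1+0=>1  c:2·1+0=>2

1,2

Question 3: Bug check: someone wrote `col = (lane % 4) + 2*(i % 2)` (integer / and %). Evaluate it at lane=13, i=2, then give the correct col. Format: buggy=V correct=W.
`(lane % 4) + 2*(i % 2)`[13,2]=>1
13: grp=3,tig=1
[2] (3+8,1*2+0) = (11,2)
col: 1 vs 2

buggy=1 correct=2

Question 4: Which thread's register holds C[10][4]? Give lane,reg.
r=10->g=2,rb=1  c=4->t=2,b0=0
L=2*4+2=10  i=1*2+0=2

10,2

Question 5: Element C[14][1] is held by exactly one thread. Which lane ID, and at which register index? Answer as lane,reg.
24,3

r=14->g=6,rb=1  c=1->t=0,b0=1
L=6*4+0=24  i=1*2+1=3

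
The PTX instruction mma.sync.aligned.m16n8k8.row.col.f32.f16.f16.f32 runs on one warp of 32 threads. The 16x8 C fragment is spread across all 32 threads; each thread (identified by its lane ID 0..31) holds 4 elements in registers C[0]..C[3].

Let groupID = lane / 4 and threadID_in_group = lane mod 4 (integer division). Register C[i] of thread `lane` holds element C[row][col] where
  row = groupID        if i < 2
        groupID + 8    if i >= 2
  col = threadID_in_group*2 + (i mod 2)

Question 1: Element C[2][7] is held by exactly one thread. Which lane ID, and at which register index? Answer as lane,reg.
11,1

r=2->g=2,rb=0  c=7->t=3,b0=1
L=2*4+3=11  i=0*2+1=1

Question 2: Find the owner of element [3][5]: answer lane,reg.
14,1

r=3->g=3,rb=0  c=5->t=2,b0=1
L=3*4+2=14  i=0*2+1=1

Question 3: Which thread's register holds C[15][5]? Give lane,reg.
r=15⇒gr=7,Rb=1  c=5⇒th=2,odd=1
L=7*4+2=30  i=1*2+1=3

30,3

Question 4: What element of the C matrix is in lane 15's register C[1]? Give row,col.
3,7

L=15->gid=15>>2=3, tid=15&3=3
[1]->row 3+0=3  col 3·2+1=7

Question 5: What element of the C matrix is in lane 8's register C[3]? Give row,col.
lane 8: gr=2 (8/4), th=0 (8%4)
i=3: r=2+8=10, c=0*2+1=1

10,1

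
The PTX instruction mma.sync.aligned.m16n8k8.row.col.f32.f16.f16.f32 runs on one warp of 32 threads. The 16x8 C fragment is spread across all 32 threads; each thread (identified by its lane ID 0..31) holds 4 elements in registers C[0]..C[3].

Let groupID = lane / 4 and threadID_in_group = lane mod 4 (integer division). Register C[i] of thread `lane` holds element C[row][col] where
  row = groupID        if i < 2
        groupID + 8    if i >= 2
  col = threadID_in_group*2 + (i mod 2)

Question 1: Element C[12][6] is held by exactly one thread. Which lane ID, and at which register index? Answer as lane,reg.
19,2

r: 12->gid=4,r8=1  c: 6->tid=3,i&1=0
L=4*4+3=19  i=1*2+0=2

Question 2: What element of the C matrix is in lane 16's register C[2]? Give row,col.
16: gr=4,th=0
[2] (4+8,0*2+0) = (12,0)

12,0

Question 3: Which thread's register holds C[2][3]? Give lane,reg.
r=2→G=2,rhi=0  c=3→T=1,p=1
L=2*4+1=9  i=0*2+1=1

9,1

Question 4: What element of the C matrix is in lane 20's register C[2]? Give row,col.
20: grp=5,tig=0
[2] (5+8,0*2+0) = (13,0)

13,0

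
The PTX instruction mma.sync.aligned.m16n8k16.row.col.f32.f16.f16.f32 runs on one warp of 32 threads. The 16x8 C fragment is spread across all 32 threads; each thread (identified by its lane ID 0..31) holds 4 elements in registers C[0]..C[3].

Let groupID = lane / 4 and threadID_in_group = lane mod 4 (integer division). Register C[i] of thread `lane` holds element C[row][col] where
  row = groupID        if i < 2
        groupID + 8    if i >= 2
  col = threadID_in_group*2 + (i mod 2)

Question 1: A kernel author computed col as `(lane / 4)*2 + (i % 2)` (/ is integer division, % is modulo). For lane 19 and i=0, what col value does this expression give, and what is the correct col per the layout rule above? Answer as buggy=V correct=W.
buggy=8 correct=6

`(lane / 4)*2 + (i % 2)`[19,0]->8
lane 19: g=4 (19/4), t=3 (19%4)
i=0: r=4+0=4, c=3*2+0=6
col: 8 vs 6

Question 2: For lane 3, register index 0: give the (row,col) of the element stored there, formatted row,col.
0,6

lane 3: G=0 (3/4), T=3 (3%4)
i=0: r=0+0=0, c=3*2+0=6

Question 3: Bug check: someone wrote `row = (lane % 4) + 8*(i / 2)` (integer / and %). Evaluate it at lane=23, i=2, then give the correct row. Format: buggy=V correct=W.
buggy=11 correct=13

`(lane % 4) + 8*(i / 2)`[23,2]→11
L=23→G=23>>2=5, T=23&3=3
[2]→row 5+8=13  col 3·2+0=6
row: 11 vs 13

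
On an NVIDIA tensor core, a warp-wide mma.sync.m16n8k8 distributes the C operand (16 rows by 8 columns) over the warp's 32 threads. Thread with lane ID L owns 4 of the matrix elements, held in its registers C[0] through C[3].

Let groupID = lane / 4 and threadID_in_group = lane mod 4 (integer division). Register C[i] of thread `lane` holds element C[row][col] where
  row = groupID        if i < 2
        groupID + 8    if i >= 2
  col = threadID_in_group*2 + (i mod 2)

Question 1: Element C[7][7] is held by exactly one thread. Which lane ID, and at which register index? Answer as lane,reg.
r=7→G=7,rhi=0  c=7→T=3,p=1
L=7*4+3=31  i=0*2+1=1

31,1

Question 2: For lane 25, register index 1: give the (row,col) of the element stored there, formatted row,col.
6,3

lane 25: gr=6 (25/4), th=1 (25%4)
i=1: r=6+0=6, c=1*2+1=3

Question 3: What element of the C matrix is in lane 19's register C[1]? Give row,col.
19: gid=4,tid=3
[1] (4+0,3*2+1) = (4,7)

4,7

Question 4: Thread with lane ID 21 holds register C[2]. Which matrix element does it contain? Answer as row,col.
21: grp=5,tig=1
[2] (5+8,1*2+0) = (13,2)

13,2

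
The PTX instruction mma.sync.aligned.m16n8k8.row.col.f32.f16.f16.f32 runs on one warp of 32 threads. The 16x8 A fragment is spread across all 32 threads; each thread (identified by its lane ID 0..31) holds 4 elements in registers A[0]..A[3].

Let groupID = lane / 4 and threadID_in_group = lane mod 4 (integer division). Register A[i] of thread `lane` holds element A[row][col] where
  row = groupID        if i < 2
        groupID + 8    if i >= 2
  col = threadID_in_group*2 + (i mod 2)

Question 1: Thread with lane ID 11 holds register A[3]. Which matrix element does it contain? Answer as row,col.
L=11->gid=11>>2=2, tid=11&3=3
[3]->row 2+8=10  col 3·2+1=7

10,7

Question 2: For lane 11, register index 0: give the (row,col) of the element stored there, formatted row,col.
2,6

lane 11: gr=2 (11/4), th=3 (11%4)
i=0: r=2+0=2, c=3*2+0=6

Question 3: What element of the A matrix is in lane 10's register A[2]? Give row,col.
10,4

L=10->gid=10>>2=2, tid=10&3=2
[2]->row 2+8=10  col 2·2+0=4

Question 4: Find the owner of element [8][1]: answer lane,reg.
r=8->g=0,rb=1  c=1->t=0,b0=1
L=0*4+0=0  i=1*2+1=3

0,3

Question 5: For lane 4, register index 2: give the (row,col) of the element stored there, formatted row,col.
4: gid=1,tid=0
[2] (1+8,0*2+0) = (9,0)

9,0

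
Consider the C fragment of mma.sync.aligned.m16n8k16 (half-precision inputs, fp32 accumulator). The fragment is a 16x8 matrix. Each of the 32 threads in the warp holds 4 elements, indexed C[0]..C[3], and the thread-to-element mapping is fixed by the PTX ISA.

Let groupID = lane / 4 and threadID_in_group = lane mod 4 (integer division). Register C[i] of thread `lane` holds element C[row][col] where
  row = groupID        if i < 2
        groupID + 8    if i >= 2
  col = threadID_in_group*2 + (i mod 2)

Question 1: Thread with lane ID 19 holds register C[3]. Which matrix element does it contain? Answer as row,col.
L=19⇒gr=19>>2=4, th=19&3=3
[3]⇒row 4+8=12  col 3·2+1=7

12,7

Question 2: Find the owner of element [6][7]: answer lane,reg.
r=6⇒gr=6,Rb=0  c=7⇒th=3,odd=1
L=6*4+3=27  i=0*2+1=1

27,1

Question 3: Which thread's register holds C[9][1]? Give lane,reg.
4,3

r:9=>grp=1,rB=1  c:1=>tig=0,lo=1
L=1*4+0=4  i=1*2+1=3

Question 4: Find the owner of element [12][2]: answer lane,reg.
r=12→G=4,rhi=1  c=2→T=1,p=0
L=4*4+1=17  i=1*2+0=2

17,2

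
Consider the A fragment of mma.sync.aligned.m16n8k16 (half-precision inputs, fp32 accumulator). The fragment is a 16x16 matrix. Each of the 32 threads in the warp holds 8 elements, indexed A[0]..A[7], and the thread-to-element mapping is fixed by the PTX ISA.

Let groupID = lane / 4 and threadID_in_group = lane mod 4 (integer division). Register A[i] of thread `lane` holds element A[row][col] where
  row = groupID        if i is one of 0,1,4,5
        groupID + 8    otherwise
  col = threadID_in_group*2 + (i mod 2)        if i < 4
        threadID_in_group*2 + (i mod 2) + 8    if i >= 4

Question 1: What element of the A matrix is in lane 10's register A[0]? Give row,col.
2,4

L=10⇒gr=10>>2=2, th=10&3=2
[0]⇒row 2+0=2  col 2·2+0+0=4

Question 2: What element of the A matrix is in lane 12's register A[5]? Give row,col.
lane 12⇒12/4=3, 12 mod 4=0
i=5  r:3+0⇒3  c:2·0+1+8⇒9

3,9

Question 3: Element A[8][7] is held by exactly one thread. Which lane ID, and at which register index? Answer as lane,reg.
3,3

r=8→G=0,rhi=1  c=7→chi=0,T=3,p=1
L=0*4+3=3  i=0*4+1*2+1=3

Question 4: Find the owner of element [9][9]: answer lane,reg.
4,7

r=9⇒gr=1,Rb=1  c=9⇒Cb=1,th=0,odd=1
L=1*4+0=4  i=1*4+1*2+1=7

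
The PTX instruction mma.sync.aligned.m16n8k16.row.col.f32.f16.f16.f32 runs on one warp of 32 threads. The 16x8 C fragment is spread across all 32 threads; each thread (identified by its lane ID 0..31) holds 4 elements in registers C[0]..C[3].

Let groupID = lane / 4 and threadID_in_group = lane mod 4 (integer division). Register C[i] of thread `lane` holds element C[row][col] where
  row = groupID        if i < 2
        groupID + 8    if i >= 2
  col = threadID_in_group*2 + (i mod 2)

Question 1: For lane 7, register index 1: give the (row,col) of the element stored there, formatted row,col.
1,7

lane 7->7/4=1, 7 mod 4=3
i=1  r:1+0->1  c:2·3+1->7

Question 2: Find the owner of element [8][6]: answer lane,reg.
r=8→G=0,rhi=1  c=6→T=3,p=0
L=0*4+3=3  i=1*2+0=2

3,2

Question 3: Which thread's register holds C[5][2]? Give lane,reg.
r=5→G=5,rhi=0  c=2→T=1,p=0
L=5*4+1=21  i=0*2+0=0

21,0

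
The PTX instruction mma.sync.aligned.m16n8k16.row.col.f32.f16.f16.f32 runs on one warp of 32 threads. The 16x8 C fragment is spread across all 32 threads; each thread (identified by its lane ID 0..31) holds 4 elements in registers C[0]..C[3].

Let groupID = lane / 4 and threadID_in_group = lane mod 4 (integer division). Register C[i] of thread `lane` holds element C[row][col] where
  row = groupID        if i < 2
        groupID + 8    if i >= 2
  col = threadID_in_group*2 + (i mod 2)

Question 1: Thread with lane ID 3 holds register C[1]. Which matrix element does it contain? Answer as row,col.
0,7

lane 3: G=0 (3/4), T=3 (3%4)
i=1: r=0+0=0, c=3*2+1=7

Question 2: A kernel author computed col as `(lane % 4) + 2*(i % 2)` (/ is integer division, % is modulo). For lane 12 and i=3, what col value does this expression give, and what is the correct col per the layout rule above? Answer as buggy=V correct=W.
`(lane % 4) + 2*(i % 2)`[12,3]->2
L=12->g=12>>2=3, t=12&3=0
[3]->row 3+8=11  col 0·2+1=1
col: 2 vs 1

buggy=2 correct=1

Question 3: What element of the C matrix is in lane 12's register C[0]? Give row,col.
lane 12->12/4=3, 12 mod 4=0
i=0  r:3+0->3  c:2·0+0->0

3,0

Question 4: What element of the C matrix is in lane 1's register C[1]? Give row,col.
lane 1=>1/4=0, 1 mod 4=1
i=1  r:0+0=>0  c:2·1+1=>3

0,3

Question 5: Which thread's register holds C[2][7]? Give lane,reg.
r: 2->gid=2,r8=0  c: 7->tid=3,i&1=1
L=2*4+3=11  i=0*2+1=1

11,1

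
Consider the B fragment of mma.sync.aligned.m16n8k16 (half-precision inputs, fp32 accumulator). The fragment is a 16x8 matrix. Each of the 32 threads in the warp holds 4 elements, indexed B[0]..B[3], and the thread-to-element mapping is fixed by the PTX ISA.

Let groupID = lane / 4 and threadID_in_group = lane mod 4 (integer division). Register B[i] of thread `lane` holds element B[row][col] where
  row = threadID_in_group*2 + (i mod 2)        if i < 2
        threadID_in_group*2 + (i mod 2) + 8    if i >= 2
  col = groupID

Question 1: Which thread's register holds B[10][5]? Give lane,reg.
c=5→G=5  r=10→rhi=1,T=1,p=0
L=5*4+1=21  i=1*2+0=2

21,2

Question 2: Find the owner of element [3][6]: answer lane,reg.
c=6→G=6  r=3→rhi=0,T=1,p=1
L=6*4+1=25  i=0*2+1=1

25,1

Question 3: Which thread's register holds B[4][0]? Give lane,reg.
2,0

c:0=>grp=0  r:4=>rB=0,tig=2,lo=0
L=0*4+2=2  i=0*2+0=0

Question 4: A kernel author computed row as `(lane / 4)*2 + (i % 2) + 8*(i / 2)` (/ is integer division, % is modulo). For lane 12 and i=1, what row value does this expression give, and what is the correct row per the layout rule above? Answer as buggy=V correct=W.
`(lane / 4)*2 + (i % 2) + 8*(i / 2)`[12,1]=>7
lane 12: grp=3 (12/4), tig=0 (12%4)
i=1: r=0*2+1+0=1, c=grp=3
row: 7 vs 1

buggy=7 correct=1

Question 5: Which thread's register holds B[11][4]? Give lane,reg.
17,3

c:4=>grp=4  r:11=>rB=1,tig=1,lo=1
L=4*4+1=17  i=1*2+1=3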